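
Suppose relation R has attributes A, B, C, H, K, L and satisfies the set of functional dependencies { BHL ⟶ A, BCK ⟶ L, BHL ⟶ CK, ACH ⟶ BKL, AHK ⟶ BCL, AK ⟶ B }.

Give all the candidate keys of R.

{A, C, H}; {A, H, K}; {B, H, L}; {B, C, H, K}

{A, C, H}⁺: ACH→BKL adds B, K, L → {A, B, C, H, K, L}. Minimal: {C, H}⁺ = {C, H}; {A, H}⁺ = {A, H}; {A, C}⁺ = {A, C} — none reach the full schema.
{A, H, K}⁺: AHK→BCL adds B, C, L → {A, B, C, H, K, L}. Minimal: {H, K}⁺ = {H, K}; {A, K}⁺ = {A, B, K}; {A, H}⁺ = {A, H} — none reach the full schema.
{B, H, L}⁺: BHL→A adds A; BHL→CK adds C, K → {A, B, C, H, K, L}. Minimal: {H, L}⁺ = {H, L}; {B, L}⁺ = {B, L}; {B, H}⁺ = {B, H} — none reach the full schema.
{B, C, H, K}⁺: BCK→L adds L; BHL→A adds A → {A, B, C, H, K, L}. Minimal: {C, H, K}⁺ = {C, H, K}; {B, H, K}⁺ = {B, H, K}; {B, C, K}⁺ = {B, C, K, L}; … — none reach the full schema.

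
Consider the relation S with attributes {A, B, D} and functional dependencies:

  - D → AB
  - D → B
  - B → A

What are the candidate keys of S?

{D}

Attribute D never appears on the right-hand side of any dependency, so D must belong to every candidate key.
{D}⁺ = {A, B, D}, which is all of the schema, so {D} is the only candidate key.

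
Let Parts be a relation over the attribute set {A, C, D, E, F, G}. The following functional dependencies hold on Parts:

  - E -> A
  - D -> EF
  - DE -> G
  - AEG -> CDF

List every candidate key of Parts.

{D}⁺: D→EF adds E, F; DE→G adds G; E→A adds A; AEG→CDF adds C → {A, C, D, E, F, G}.
{E, G}⁺: E→A adds A; AEG→CDF adds C, D, F → {A, C, D, E, F, G}.
Any other superkey contains one of these as a subset, so there are no further candidate keys.

{D}, {E, G}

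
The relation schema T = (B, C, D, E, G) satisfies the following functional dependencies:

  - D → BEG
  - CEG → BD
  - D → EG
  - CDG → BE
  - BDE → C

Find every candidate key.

{D}⁺: D→BEG adds B, E, G; BDE→C adds C → {B, C, D, E, G}.
{C, E, G}⁺: CEG→BD adds B, D → {B, C, D, E, G}. Minimal: {E, G}⁺ = {E, G}; {C, G}⁺ = {C, G}; {C, E}⁺ = {C, E} — none reach the full schema.

{D}; {C, E, G}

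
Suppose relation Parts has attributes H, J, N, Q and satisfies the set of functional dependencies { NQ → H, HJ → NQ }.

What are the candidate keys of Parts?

{H, J}⁺: HJ→NQ adds N, Q → {H, J, N, Q}. Minimal: {J}⁺ = {J}; {H}⁺ = {H} — none reach the full schema.
{J, N, Q}⁺: NQ→H adds H → {H, J, N, Q}. Minimal: {N, Q}⁺ = {H, N, Q}; {J, Q}⁺ = {J, Q}; {J, N}⁺ = {J, N} — none reach the full schema.
Any other superkey contains one of these as a subset, so there are no further candidate keys.

{H, J}; {J, N, Q}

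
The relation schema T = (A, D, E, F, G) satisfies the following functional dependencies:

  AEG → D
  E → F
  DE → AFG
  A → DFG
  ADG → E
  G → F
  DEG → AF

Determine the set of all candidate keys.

{A}; {D, E}

{A}⁺: A→DFG adds D, F, G; ADG→E adds E → {A, D, E, F, G}.
{D, E}⁺: E→F adds F; DE→AFG adds A, G → {A, D, E, F, G}.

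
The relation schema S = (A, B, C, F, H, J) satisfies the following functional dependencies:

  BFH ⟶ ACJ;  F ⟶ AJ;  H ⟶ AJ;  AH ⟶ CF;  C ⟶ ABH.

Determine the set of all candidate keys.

C, H

{C}⁺: C→ABH adds A, B, H; H→AJ adds J; AH→CF adds F → {A, B, C, F, H, J}.
{H}⁺: H→AJ adds A, J; AH→CF adds C, F; C→ABH adds B → {A, B, C, F, H, J}.
Any other superkey contains one of these as a subset, so there are no further candidate keys.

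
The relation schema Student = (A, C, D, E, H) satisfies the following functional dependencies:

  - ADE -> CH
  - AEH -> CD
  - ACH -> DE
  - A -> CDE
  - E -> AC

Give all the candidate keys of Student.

A, E

{A}⁺: A→CDE adds C, D, E; ADE→CH adds H → {A, C, D, E, H}.
{E}⁺: E→AC adds A, C; A→CDE adds D; ADE→CH adds H → {A, C, D, E, H}.
Any other superkey contains one of these as a subset, so there are no further candidate keys.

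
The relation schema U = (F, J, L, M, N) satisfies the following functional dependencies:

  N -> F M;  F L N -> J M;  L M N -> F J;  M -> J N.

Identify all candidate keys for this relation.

Attribute L never appears on the right-hand side of any dependency, so L must belong to every candidate key.
{L}⁺ = {L}, which is not all of the schema, so we must add further attributes.
{L, M}⁺: M→JN adds J, N; N→FM adds F → {F, J, L, M, N}. Minimal: {M}⁺ = {F, J, M, N}; {L}⁺ = {L} — none reach the full schema.
{L, N}⁺: N→FM adds F, M; FLN→JM adds J → {F, J, L, M, N}. Minimal: {N}⁺ = {F, J, M, N}; {L}⁺ = {L} — none reach the full schema.
Any other superkey contains one of these as a subset, so there are no further candidate keys.

{L, M}, {L, N}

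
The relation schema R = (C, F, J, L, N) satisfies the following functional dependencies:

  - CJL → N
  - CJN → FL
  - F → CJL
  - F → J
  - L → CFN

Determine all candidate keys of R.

F, L, CJN

{F}⁺: F→CJL adds C, J, L; L→CFN adds N → {C, F, J, L, N}.
{L}⁺: L→CFN adds C, F, N; F→CJL adds J → {C, F, J, L, N}.
{C, J, N}⁺: CJN→FL adds F, L → {C, F, J, L, N}. Minimal: {J, N}⁺ = {J, N}; {C, N}⁺ = {C, N}; {C, J}⁺ = {C, J} — none reach the full schema.
Any other superkey contains one of these as a subset, so there are no further candidate keys.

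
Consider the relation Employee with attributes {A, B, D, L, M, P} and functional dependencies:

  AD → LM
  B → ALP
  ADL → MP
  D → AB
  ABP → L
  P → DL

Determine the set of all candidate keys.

(B), (D), (P)

{B}⁺: B→ALP adds A, L, P; P→DL adds D; AD→LM adds M → {A, B, D, L, M, P}.
{D}⁺: D→AB adds A, B; AD→LM adds L, M; B→ALP adds P → {A, B, D, L, M, P}.
{P}⁺: P→DL adds D, L; D→AB adds A, B; AD→LM adds M → {A, B, D, L, M, P}.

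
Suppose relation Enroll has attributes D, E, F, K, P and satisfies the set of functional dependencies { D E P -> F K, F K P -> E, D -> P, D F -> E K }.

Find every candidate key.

Attribute D never appears on the right-hand side of any dependency, so D must belong to every candidate key.
{D}⁺ = {D, P}, which is not all of the schema, so we must add further attributes.
{D, E}⁺: D→P adds P; DEP→FK adds F, K → {D, E, F, K, P}.
{D, F}⁺: D→P adds P; DF→EK adds E, K → {D, E, F, K, P}.
Any other superkey contains one of these as a subset, so there are no further candidate keys.

{D, E}, {D, F}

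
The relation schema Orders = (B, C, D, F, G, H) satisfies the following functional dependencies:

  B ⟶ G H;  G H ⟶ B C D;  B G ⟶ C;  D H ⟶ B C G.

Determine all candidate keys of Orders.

Attribute F never appears on the right-hand side of any dependency, so F must belong to every candidate key.
{F}⁺ = {F}, which is not all of the schema, so we must add further attributes.
{B, F}⁺: B→GH adds G, H; GH→BCD adds C, D → {B, C, D, F, G, H}. Minimal: {F}⁺ = {F}; {B}⁺ = {B, C, D, G, H} — none reach the full schema.
{D, F, H}⁺: DH→BCG adds B, C, G → {B, C, D, F, G, H}. Minimal: {F, H}⁺ = {F, H}; {D, H}⁺ = {B, C, D, G, H}; {D, F}⁺ = {D, F} — none reach the full schema.
{F, G, H}⁺: GH→BCD adds B, C, D → {B, C, D, F, G, H}. Minimal: {G, H}⁺ = {B, C, D, G, H}; {F, H}⁺ = {F, H}; {F, G}⁺ = {F, G} — none reach the full schema.

{B, F}, {D, F, H}, {F, G, H}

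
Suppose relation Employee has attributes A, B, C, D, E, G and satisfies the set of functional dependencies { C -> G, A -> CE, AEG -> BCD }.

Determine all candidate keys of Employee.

A

Attribute A never appears on the right-hand side of any dependency, so A must belong to every candidate key.
{A}⁺ = {A, B, C, D, E, G}, which is all of the schema, so {A} is the only candidate key.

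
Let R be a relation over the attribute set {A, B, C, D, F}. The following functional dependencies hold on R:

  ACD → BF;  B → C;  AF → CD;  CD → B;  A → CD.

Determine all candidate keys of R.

Attribute A never appears on the right-hand side of any dependency, so A must belong to every candidate key.
{A}⁺ = {A, B, C, D, F}, which is all of the schema, so {A} is the only candidate key.

A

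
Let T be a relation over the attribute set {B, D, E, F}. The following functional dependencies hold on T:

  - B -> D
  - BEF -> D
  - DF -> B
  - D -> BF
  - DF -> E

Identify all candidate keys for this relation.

{B}⁺: B→D adds D; D→BF adds F; DF→E adds E → {B, D, E, F}.
{D}⁺: D→BF adds B, F; DF→E adds E → {B, D, E, F}.

{B}, {D}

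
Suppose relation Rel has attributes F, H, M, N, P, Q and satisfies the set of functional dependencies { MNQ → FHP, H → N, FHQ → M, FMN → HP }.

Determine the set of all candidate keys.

{F, H, Q}, {H, M, Q}, {M, N, Q}

Attribute Q never appears on the right-hand side of any dependency, so Q must belong to every candidate key.
{Q}⁺ = {Q}, which is not all of the schema, so we must add further attributes.
{F, H, Q}⁺: H→N adds N; FHQ→M adds M; FMN→HP adds P → {F, H, M, N, P, Q}.
{H, M, Q}⁺: H→N adds N; MNQ→FHP adds F, P → {F, H, M, N, P, Q}.
{M, N, Q}⁺: MNQ→FHP adds F, H, P → {F, H, M, N, P, Q}.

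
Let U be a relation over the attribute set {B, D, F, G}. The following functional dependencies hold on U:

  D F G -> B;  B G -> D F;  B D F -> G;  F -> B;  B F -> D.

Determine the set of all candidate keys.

F; BG

{F}⁺: F→B adds B; BF→D adds D; BDF→G adds G → {B, D, F, G}.
{B, G}⁺: BG→DF adds D, F → {B, D, F, G}.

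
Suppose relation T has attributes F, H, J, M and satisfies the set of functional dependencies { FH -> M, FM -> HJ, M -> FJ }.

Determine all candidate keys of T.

M, FH

{M}⁺: M→FJ adds F, J; FM→HJ adds H → {F, H, J, M}.
{F, H}⁺: FH→M adds M; FM→HJ adds J → {F, H, J, M}. Minimal: {H}⁺ = {H}; {F}⁺ = {F} — none reach the full schema.
Any other superkey contains one of these as a subset, so there are no further candidate keys.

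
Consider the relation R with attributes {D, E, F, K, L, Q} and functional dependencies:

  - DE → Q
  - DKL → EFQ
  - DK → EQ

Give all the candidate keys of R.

{D, K, L}⁺: DKL→EFQ adds E, F, Q → {D, E, F, K, L, Q}.
No other minimal superkey exists.

DKL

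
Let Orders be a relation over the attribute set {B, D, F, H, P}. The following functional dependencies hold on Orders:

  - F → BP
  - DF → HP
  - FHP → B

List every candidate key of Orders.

(D, F)

{D, F}⁺: F→BP adds B, P; DF→HP adds H → {B, D, F, H, P}. Minimal: {F}⁺ = {B, F, P}; {D}⁺ = {D} — none reach the full schema.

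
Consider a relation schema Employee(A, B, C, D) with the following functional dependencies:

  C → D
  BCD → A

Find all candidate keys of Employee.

{B, C}

{B, C}⁺: C→D adds D; BCD→A adds A → {A, B, C, D}. Minimal: {C}⁺ = {C, D}; {B}⁺ = {B} — none reach the full schema.
No other minimal superkey exists.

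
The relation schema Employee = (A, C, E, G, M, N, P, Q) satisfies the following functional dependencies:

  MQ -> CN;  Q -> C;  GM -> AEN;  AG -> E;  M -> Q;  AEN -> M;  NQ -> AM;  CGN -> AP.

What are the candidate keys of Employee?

{G, M}⁺: GM→AEN adds A, E, N; M→Q adds Q; MQ→CN adds C; CGN→AP adds P → {A, C, E, G, M, N, P, Q}.
{A, G, N}⁺: AG→E adds E; AEN→M adds M; M→Q adds Q; MQ→CN adds C; CGN→AP adds P → {A, C, E, G, M, N, P, Q}.
{C, G, N}⁺: CGN→AP adds A, P; AG→E adds E; AEN→M adds M; M→Q adds Q → {A, C, E, G, M, N, P, Q}.
{G, N, Q}⁺: Q→C adds C; NQ→AM adds A, M; CGN→AP adds P; GM→AEN adds E → {A, C, E, G, M, N, P, Q}.

{G, M}, {A, G, N}, {C, G, N}, {G, N, Q}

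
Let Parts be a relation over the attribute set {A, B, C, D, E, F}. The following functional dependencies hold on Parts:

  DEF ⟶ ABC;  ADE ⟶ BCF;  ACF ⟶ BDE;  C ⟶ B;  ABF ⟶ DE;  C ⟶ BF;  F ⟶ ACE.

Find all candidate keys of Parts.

{C}⁺: C→B adds B; C→BF adds F; F→ACE adds A, E; ACF→BDE adds D → {A, B, C, D, E, F}.
{F}⁺: F→ACE adds A, C, E; ACF→BDE adds B, D → {A, B, C, D, E, F}.
{A, D, E}⁺: ADE→BCF adds B, C, F → {A, B, C, D, E, F}.

{C}; {F}; {A, D, E}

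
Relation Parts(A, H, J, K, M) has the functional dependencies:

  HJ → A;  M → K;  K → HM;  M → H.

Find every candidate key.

Attribute J never appears on the right-hand side of any dependency, so J must belong to every candidate key.
{J}⁺ = {J}, which is not all of the schema, so we must add further attributes.
{J, K}⁺: K→HM adds H, M; HJ→A adds A → {A, H, J, K, M}. Minimal: {K}⁺ = {H, K, M}; {J}⁺ = {J} — none reach the full schema.
{J, M}⁺: M→K adds K; K→HM adds H; HJ→A adds A → {A, H, J, K, M}. Minimal: {M}⁺ = {H, K, M}; {J}⁺ = {J} — none reach the full schema.

{J, K}; {J, M}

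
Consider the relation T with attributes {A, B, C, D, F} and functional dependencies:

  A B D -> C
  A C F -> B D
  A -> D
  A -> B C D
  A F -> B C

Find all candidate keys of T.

Attributes A, F never appear on any right-hand side, so every candidate key must contain {A, F}.
{A, F}⁺ = {A, B, C, D, F}, which is all of the schema, so {A, F} is the only candidate key.

(A, F)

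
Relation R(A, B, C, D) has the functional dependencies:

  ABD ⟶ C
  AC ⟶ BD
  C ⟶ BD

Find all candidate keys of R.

Attribute A never appears on the right-hand side of any dependency, so A must belong to every candidate key.
{A}⁺ = {A}, which is not all of the schema, so we must add further attributes.
{A, C}⁺: AC→BD adds B, D → {A, B, C, D}.
{A, B, D}⁺: ABD→C adds C → {A, B, C, D}.

(A, C), (A, B, D)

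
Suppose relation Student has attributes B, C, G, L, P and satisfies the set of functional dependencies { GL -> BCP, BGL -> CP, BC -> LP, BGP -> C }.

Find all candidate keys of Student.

Attribute G never appears on the right-hand side of any dependency, so G must belong to every candidate key.
{G}⁺ = {G}, which is not all of the schema, so we must add further attributes.
{G, L}⁺: GL→BCP adds B, C, P → {B, C, G, L, P}. Minimal: {L}⁺ = {L}; {G}⁺ = {G} — none reach the full schema.
{B, C, G}⁺: BC→LP adds L, P → {B, C, G, L, P}. Minimal: {C, G}⁺ = {C, G}; {B, G}⁺ = {B, G}; {B, C}⁺ = {B, C, L, P} — none reach the full schema.
{B, G, P}⁺: BGP→C adds C; BC→LP adds L → {B, C, G, L, P}. Minimal: {G, P}⁺ = {G, P}; {B, P}⁺ = {B, P}; {B, G}⁺ = {B, G} — none reach the full schema.

GL, BCG, BGP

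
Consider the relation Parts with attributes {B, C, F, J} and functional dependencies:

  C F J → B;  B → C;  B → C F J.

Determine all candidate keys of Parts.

B, CFJ

{B}⁺: B→C adds C; B→CFJ adds F, J → {B, C, F, J}.
{C, F, J}⁺: CFJ→B adds B → {B, C, F, J}. Minimal: {F, J}⁺ = {F, J}; {C, J}⁺ = {C, J}; {C, F}⁺ = {C, F} — none reach the full schema.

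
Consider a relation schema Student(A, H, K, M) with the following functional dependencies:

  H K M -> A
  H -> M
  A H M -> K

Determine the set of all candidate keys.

{A, H}, {H, K}

Attribute H never appears on the right-hand side of any dependency, so H must belong to every candidate key.
{H}⁺ = {H, M}, which is not all of the schema, so we must add further attributes.
{A, H}⁺: H→M adds M; AHM→K adds K → {A, H, K, M}. Minimal: {H}⁺ = {H, M}; {A}⁺ = {A} — none reach the full schema.
{H, K}⁺: H→M adds M; HKM→A adds A → {A, H, K, M}. Minimal: {K}⁺ = {K}; {H}⁺ = {H, M} — none reach the full schema.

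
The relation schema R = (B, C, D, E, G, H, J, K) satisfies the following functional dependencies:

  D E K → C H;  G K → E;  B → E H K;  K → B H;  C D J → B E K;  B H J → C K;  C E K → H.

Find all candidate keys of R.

Attributes D, G, J never appear on any right-hand side, so every candidate key must contain {D, G, J}.
{D, G, J}⁺ = {D, G, J}, which is not all of the schema, so we must add further attributes.
{B, D, G, J}⁺: B→EHK adds E, H, K; BHJ→CK adds C → {B, C, D, E, G, H, J, K}.
{C, D, G, J}⁺: CDJ→BEK adds B, E, K; CEK→H adds H → {B, C, D, E, G, H, J, K}.
{D, G, J, K}⁺: GK→E adds E; K→BH adds B, H; BHJ→CK adds C → {B, C, D, E, G, H, J, K}.

(B, D, G, J), (C, D, G, J), (D, G, J, K)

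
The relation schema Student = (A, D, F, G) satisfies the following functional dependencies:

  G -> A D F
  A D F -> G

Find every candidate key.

G, ADF

{G}⁺: G→ADF adds A, D, F → {A, D, F, G}.
{A, D, F}⁺: ADF→G adds G → {A, D, F, G}. Minimal: {D, F}⁺ = {D, F}; {A, F}⁺ = {A, F}; {A, D}⁺ = {A, D} — none reach the full schema.
Any other superkey contains one of these as a subset, so there are no further candidate keys.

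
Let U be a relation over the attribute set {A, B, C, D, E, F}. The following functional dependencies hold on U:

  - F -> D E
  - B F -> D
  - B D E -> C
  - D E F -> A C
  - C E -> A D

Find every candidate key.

{B, F}

Attributes B, F never appear on any right-hand side, so every candidate key must contain {B, F}.
{B, F}⁺ = {A, B, C, D, E, F}, which is all of the schema, so {B, F} is the only candidate key.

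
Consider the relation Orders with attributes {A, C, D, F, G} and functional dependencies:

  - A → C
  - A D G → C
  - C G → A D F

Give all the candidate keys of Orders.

Attribute G never appears on the right-hand side of any dependency, so G must belong to every candidate key.
{G}⁺ = {G}, which is not all of the schema, so we must add further attributes.
{A, G}⁺: A→C adds C; CG→ADF adds D, F → {A, C, D, F, G}. Minimal: {G}⁺ = {G}; {A}⁺ = {A, C} — none reach the full schema.
{C, G}⁺: CG→ADF adds A, D, F → {A, C, D, F, G}. Minimal: {G}⁺ = {G}; {C}⁺ = {C} — none reach the full schema.
Any other superkey contains one of these as a subset, so there are no further candidate keys.

{A, G}, {C, G}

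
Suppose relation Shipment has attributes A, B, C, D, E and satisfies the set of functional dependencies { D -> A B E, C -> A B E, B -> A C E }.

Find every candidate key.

(D)

Attribute D never appears on the right-hand side of any dependency, so D must belong to every candidate key.
{D}⁺ = {A, B, C, D, E}, which is all of the schema, so {D} is the only candidate key.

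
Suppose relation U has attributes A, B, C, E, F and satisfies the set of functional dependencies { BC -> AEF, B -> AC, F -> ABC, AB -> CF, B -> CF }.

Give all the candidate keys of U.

{B}; {F}

{B}⁺: B→AC adds A, C; AB→CF adds F; BC→AEF adds E → {A, B, C, E, F}.
{F}⁺: F→ABC adds A, B, C; BC→AEF adds E → {A, B, C, E, F}.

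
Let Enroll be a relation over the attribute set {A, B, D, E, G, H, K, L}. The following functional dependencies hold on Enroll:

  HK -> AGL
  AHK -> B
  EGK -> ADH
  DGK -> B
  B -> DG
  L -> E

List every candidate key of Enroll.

{H, K}; {B, E, K}; {B, K, L}; {E, G, K}; {G, K, L}

Attribute K never appears on the right-hand side of any dependency, so K must belong to every candidate key.
{K}⁺ = {K}, which is not all of the schema, so we must add further attributes.
{H, K}⁺: HK→AGL adds A, G, L; AHK→B adds B; B→DG adds D; L→E adds E → {A, B, D, E, G, H, K, L}.
{B, E, K}⁺: B→DG adds D, G; EGK→ADH adds A, H; HK→AGL adds L → {A, B, D, E, G, H, K, L}.
{B, K, L}⁺: B→DG adds D, G; L→E adds E; EGK→ADH adds A, H → {A, B, D, E, G, H, K, L}.
{E, G, K}⁺: EGK→ADH adds A, D, H; DGK→B adds B; HK→AGL adds L → {A, B, D, E, G, H, K, L}.
{G, K, L}⁺: L→E adds E; EGK→ADH adds A, D, H; DGK→B adds B → {A, B, D, E, G, H, K, L}.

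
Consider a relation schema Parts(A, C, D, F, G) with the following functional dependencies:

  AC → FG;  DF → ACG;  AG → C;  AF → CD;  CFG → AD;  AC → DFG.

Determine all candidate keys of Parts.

(A, C), (A, F), (A, G), (D, F), (C, F, G)

{A, C}⁺: AC→FG adds F, G; AF→CD adds D → {A, C, D, F, G}. Minimal: {C}⁺ = {C}; {A}⁺ = {A} — none reach the full schema.
{A, F}⁺: AF→CD adds C, D; AC→DFG adds G → {A, C, D, F, G}. Minimal: {F}⁺ = {F}; {A}⁺ = {A} — none reach the full schema.
{A, G}⁺: AG→C adds C; AC→DFG adds D, F → {A, C, D, F, G}. Minimal: {G}⁺ = {G}; {A}⁺ = {A} — none reach the full schema.
{D, F}⁺: DF→ACG adds A, C, G → {A, C, D, F, G}. Minimal: {F}⁺ = {F}; {D}⁺ = {D} — none reach the full schema.
{C, F, G}⁺: CFG→AD adds A, D → {A, C, D, F, G}. Minimal: {F, G}⁺ = {F, G}; {C, G}⁺ = {C, G}; {C, F}⁺ = {C, F} — none reach the full schema.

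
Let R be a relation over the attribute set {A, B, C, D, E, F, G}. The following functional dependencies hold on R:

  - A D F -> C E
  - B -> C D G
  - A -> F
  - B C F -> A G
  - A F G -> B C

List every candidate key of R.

(A, B), (A, G), (B, F)

{A, B}⁺: B→CDG adds C, D, G; A→F adds F; ADF→CE adds E → {A, B, C, D, E, F, G}. Minimal: {B}⁺ = {B, C, D, G}; {A}⁺ = {A, F} — none reach the full schema.
{A, G}⁺: A→F adds F; AFG→BC adds B, C; B→CDG adds D; ADF→CE adds E → {A, B, C, D, E, F, G}. Minimal: {G}⁺ = {G}; {A}⁺ = {A, F} — none reach the full schema.
{B, F}⁺: B→CDG adds C, D, G; BCF→AG adds A; ADF→CE adds E → {A, B, C, D, E, F, G}. Minimal: {F}⁺ = {F}; {B}⁺ = {B, C, D, G} — none reach the full schema.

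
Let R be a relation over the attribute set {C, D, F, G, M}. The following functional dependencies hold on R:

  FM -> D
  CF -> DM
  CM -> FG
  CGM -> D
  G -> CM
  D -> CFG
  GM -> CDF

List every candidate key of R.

{D}, {G}, {C, F}, {C, M}, {F, M}

{D}⁺: D→CFG adds C, F, G; CF→DM adds M → {C, D, F, G, M}.
{G}⁺: G→CM adds C, M; GM→CDF adds D, F → {C, D, F, G, M}.
{C, F}⁺: CF→DM adds D, M; CM→FG adds G → {C, D, F, G, M}.
{C, M}⁺: CM→FG adds F, G; CGM→D adds D → {C, D, F, G, M}.
{F, M}⁺: FM→D adds D; D→CFG adds C, G → {C, D, F, G, M}.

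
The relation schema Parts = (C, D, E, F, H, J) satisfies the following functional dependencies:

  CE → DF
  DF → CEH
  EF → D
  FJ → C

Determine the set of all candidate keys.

{C, E, J}, {D, F, J}, {E, F, J}

Attribute J never appears on the right-hand side of any dependency, so J must belong to every candidate key.
{J}⁺ = {J}, which is not all of the schema, so we must add further attributes.
{C, E, J}⁺: CE→DF adds D, F; DF→CEH adds H → {C, D, E, F, H, J}. Minimal: {E, J}⁺ = {E, J}; {C, J}⁺ = {C, J}; {C, E}⁺ = {C, D, E, F, H} — none reach the full schema.
{D, F, J}⁺: DF→CEH adds C, E, H → {C, D, E, F, H, J}. Minimal: {F, J}⁺ = {C, F, J}; {D, J}⁺ = {D, J}; {D, F}⁺ = {C, D, E, F, H} — none reach the full schema.
{E, F, J}⁺: EF→D adds D; FJ→C adds C; DF→CEH adds H → {C, D, E, F, H, J}. Minimal: {F, J}⁺ = {C, F, J}; {E, J}⁺ = {E, J}; {E, F}⁺ = {C, D, E, F, H} — none reach the full schema.
Any other superkey contains one of these as a subset, so there are no further candidate keys.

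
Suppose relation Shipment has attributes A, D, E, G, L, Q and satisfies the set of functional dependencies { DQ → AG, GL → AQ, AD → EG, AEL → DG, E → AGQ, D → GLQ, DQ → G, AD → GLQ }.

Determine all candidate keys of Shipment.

{D}⁺: D→GLQ adds G, L, Q; DQ→AG adds A; AD→EG adds E → {A, D, E, G, L, Q}.
{E, L}⁺: E→AGQ adds A, G, Q; AEL→DG adds D → {A, D, E, G, L, Q}.
Any other superkey contains one of these as a subset, so there are no further candidate keys.

D; EL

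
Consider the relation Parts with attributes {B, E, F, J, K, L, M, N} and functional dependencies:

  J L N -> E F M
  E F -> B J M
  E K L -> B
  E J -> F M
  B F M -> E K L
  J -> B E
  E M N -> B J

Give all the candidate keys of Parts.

Attribute N never appears on the right-hand side of any dependency, so N must belong to every candidate key.
{N}⁺ = {N}, which is not all of the schema, so we must add further attributes.
{J, N}⁺: J→BE adds B, E; EJ→FM adds F, M; BFM→EKL adds K, L → {B, E, F, J, K, L, M, N}.
{E, F, N}⁺: EF→BJM adds B, J, M; BFM→EKL adds K, L → {B, E, F, J, K, L, M, N}.
{E, M, N}⁺: EMN→BJ adds B, J; EJ→FM adds F; BFM→EKL adds K, L → {B, E, F, J, K, L, M, N}.
{B, F, M, N}⁺: BFM→EKL adds E, K, L; EMN→BJ adds J → {B, E, F, J, K, L, M, N}.
Any other superkey contains one of these as a subset, so there are no further candidate keys.

JN; EFN; EMN; BFMN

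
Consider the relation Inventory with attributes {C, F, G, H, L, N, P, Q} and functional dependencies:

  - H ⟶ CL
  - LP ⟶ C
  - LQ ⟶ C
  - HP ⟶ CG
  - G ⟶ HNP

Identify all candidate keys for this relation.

FGQ, FHPQ

Attributes F, Q never appear on any right-hand side, so every candidate key must contain {F, Q}.
{F, Q}⁺ = {F, Q}, which is not all of the schema, so we must add further attributes.
{F, G, Q}⁺: G→HNP adds H, N, P; H→CL adds C, L → {C, F, G, H, L, N, P, Q}. Minimal: {G, Q}⁺ = {C, G, H, L, N, P, Q}; {F, Q}⁺ = {F, Q}; {F, G}⁺ = {C, F, G, H, L, N, P} — none reach the full schema.
{F, H, P, Q}⁺: H→CL adds C, L; HP→CG adds G; G→HNP adds N → {C, F, G, H, L, N, P, Q}. Minimal: {H, P, Q}⁺ = {C, G, H, L, N, P, Q}; {F, P, Q}⁺ = {F, P, Q}; {F, H, Q}⁺ = {C, F, H, L, Q}; … — none reach the full schema.
Any other superkey contains one of these as a subset, so there are no further candidate keys.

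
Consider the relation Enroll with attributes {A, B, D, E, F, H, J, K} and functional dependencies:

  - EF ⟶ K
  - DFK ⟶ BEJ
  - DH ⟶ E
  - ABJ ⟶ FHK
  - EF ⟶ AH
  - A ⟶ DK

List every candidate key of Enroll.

{A, F}⁺: A→DK adds D, K; DFK→BEJ adds B, E, J; ABJ→FHK adds H → {A, B, D, E, F, H, J, K}. Minimal: {F}⁺ = {F}; {A}⁺ = {A, D, K} — none reach the full schema.
{E, F}⁺: EF→K adds K; EF→AH adds A, H; A→DK adds D; DFK→BEJ adds B, J → {A, B, D, E, F, H, J, K}. Minimal: {F}⁺ = {F}; {E}⁺ = {E} — none reach the full schema.
{A, B, J}⁺: ABJ→FHK adds F, H, K; A→DK adds D; DFK→BEJ adds E → {A, B, D, E, F, H, J, K}. Minimal: {B, J}⁺ = {B, J}; {A, J}⁺ = {A, D, J, K}; {A, B}⁺ = {A, B, D, K} — none reach the full schema.
{D, F, H}⁺: DH→E adds E; EF→AH adds A; A→DK adds K; DFK→BEJ adds B, J → {A, B, D, E, F, H, J, K}. Minimal: {F, H}⁺ = {F, H}; {D, H}⁺ = {D, E, H}; {D, F}⁺ = {D, F} — none reach the full schema.
{D, F, K}⁺: DFK→BEJ adds B, E, J; EF→AH adds A, H → {A, B, D, E, F, H, J, K}. Minimal: {F, K}⁺ = {F, K}; {D, K}⁺ = {D, K}; {D, F}⁺ = {D, F} — none reach the full schema.

{A, F}, {E, F}, {A, B, J}, {D, F, H}, {D, F, K}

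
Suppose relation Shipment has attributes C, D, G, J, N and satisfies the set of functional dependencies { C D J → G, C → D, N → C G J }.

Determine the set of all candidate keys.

Attribute N never appears on the right-hand side of any dependency, so N must belong to every candidate key.
{N}⁺ = {C, D, G, J, N}, which is all of the schema, so {N} is the only candidate key.

{N}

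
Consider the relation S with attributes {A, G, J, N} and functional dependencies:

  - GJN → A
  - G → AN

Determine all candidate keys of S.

(G, J)

{G, J}⁺: G→AN adds A, N → {A, G, J, N}.
No other minimal superkey exists.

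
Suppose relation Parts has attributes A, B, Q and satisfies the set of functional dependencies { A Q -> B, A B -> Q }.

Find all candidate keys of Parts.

{A, B}⁺: AB→Q adds Q → {A, B, Q}. Minimal: {B}⁺ = {B}; {A}⁺ = {A} — none reach the full schema.
{A, Q}⁺: AQ→B adds B → {A, B, Q}. Minimal: {Q}⁺ = {Q}; {A}⁺ = {A} — none reach the full schema.

{A, B}, {A, Q}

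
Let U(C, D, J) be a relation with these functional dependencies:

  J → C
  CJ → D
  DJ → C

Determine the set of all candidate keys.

Attribute J never appears on the right-hand side of any dependency, so J must belong to every candidate key.
{J}⁺ = {C, D, J}, which is all of the schema, so {J} is the only candidate key.

{J}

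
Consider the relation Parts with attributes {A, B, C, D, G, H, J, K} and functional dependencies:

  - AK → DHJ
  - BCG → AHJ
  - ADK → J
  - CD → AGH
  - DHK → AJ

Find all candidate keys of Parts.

Attributes B, C, K never appear on any right-hand side, so every candidate key must contain {B, C, K}.
{B, C, K}⁺ = {B, C, K}, which is not all of the schema, so we must add further attributes.
{A, B, C, K}⁺: AK→DHJ adds D, H, J; CD→AGH adds G → {A, B, C, D, G, H, J, K}.
{B, C, D, K}⁺: CD→AGH adds A, G, H; DHK→AJ adds J → {A, B, C, D, G, H, J, K}.
{B, C, G, K}⁺: BCG→AHJ adds A, H, J; AK→DHJ adds D → {A, B, C, D, G, H, J, K}.

{A, B, C, K}, {B, C, D, K}, {B, C, G, K}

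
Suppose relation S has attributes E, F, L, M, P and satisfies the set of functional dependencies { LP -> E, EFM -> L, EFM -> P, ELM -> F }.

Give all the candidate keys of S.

Attribute M never appears on the right-hand side of any dependency, so M must belong to every candidate key.
{M}⁺ = {M}, which is not all of the schema, so we must add further attributes.
{E, F, M}⁺: EFM→L adds L; EFM→P adds P → {E, F, L, M, P}.
{E, L, M}⁺: ELM→F adds F; EFM→P adds P → {E, F, L, M, P}.
{L, M, P}⁺: LP→E adds E; ELM→F adds F → {E, F, L, M, P}.

{E, F, M}; {E, L, M}; {L, M, P}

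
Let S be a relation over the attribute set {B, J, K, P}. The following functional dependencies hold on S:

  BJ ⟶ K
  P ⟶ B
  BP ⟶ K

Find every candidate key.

Attributes J, P never appear on any right-hand side, so every candidate key must contain {J, P}.
{J, P}⁺ = {B, J, K, P}, which is all of the schema, so {J, P} is the only candidate key.

(J, P)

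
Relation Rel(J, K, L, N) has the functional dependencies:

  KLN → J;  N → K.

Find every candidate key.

{L, N}⁺: N→K adds K; KLN→J adds J → {J, K, L, N}. Minimal: {N}⁺ = {K, N}; {L}⁺ = {L} — none reach the full schema.
No other minimal superkey exists.

(L, N)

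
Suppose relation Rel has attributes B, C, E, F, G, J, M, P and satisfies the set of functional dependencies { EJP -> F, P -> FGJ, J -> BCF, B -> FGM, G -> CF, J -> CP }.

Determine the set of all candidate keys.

Attribute E never appears on the right-hand side of any dependency, so E must belong to every candidate key.
{E}⁺ = {E}, which is not all of the schema, so we must add further attributes.
{E, J}⁺: J→BCF adds B, C, F; B→FGM adds G, M; J→CP adds P → {B, C, E, F, G, J, M, P}. Minimal: {J}⁺ = {B, C, F, G, J, M, P}; {E}⁺ = {E} — none reach the full schema.
{E, P}⁺: P→FGJ adds F, G, J; J→BCF adds B, C; B→FGM adds M → {B, C, E, F, G, J, M, P}. Minimal: {P}⁺ = {B, C, F, G, J, M, P}; {E}⁺ = {E} — none reach the full schema.

{E, J}, {E, P}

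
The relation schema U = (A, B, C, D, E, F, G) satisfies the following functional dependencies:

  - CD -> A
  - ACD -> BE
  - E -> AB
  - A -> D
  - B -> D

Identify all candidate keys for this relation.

(A, C, F, G), (B, C, F, G), (C, D, F, G), (C, E, F, G)

Attributes C, F, G never appear on any right-hand side, so every candidate key must contain {C, F, G}.
{C, F, G}⁺ = {C, F, G}, which is not all of the schema, so we must add further attributes.
{A, C, F, G}⁺: A→D adds D; ACD→BE adds B, E → {A, B, C, D, E, F, G}.
{B, C, F, G}⁺: B→D adds D; CD→A adds A; ACD→BE adds E → {A, B, C, D, E, F, G}.
{C, D, F, G}⁺: CD→A adds A; ACD→BE adds B, E → {A, B, C, D, E, F, G}.
{C, E, F, G}⁺: E→AB adds A, B; A→D adds D → {A, B, C, D, E, F, G}.
Any other superkey contains one of these as a subset, so there are no further candidate keys.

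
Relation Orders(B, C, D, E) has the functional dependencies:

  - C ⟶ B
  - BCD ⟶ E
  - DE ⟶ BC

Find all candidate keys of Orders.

CD; DE

{C, D}⁺: C→B adds B; BCD→E adds E → {B, C, D, E}.
{D, E}⁺: DE→BC adds B, C → {B, C, D, E}.
Any other superkey contains one of these as a subset, so there are no further candidate keys.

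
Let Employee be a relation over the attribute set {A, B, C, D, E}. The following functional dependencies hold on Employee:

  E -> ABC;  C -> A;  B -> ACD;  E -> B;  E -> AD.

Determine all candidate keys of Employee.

{E}⁺: E→ABC adds A, B, C; B→ACD adds D → {A, B, C, D, E}.
No other minimal superkey exists.

(E)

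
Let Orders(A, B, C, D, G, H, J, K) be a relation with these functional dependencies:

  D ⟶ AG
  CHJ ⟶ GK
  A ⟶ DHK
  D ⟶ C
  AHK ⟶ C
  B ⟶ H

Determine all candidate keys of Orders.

{A, B, J}⁺: A→DHK adds D, H, K; D→C adds C; D→AG adds G → {A, B, C, D, G, H, J, K}. Minimal: {B, J}⁺ = {B, H, J}; {A, J}⁺ = {A, C, D, G, H, J, K}; {A, B}⁺ = {A, B, C, D, G, H, K} — none reach the full schema.
{B, D, J}⁺: D→AG adds A, G; A→DHK adds H, K; D→C adds C → {A, B, C, D, G, H, J, K}. Minimal: {D, J}⁺ = {A, C, D, G, H, J, K}; {B, J}⁺ = {B, H, J}; {B, D}⁺ = {A, B, C, D, G, H, K} — none reach the full schema.

ABJ, BDJ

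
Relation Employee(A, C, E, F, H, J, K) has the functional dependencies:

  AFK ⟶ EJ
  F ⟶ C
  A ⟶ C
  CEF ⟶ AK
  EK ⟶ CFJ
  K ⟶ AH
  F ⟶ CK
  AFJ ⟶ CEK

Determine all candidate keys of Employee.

{F}⁺: F→C adds C; F→CK adds K; K→AH adds A, H; AFK→EJ adds E, J → {A, C, E, F, H, J, K}.
{E, K}⁺: EK→CFJ adds C, F, J; K→AH adds A, H → {A, C, E, F, H, J, K}.
Any other superkey contains one of these as a subset, so there are no further candidate keys.

{F}, {E, K}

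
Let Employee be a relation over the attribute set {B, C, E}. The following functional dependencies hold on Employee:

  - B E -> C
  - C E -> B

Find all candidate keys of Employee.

(B, E), (C, E)

Attribute E never appears on the right-hand side of any dependency, so E must belong to every candidate key.
{E}⁺ = {E}, which is not all of the schema, so we must add further attributes.
{B, E}⁺: BE→C adds C → {B, C, E}.
{C, E}⁺: CE→B adds B → {B, C, E}.
Any other superkey contains one of these as a subset, so there are no further candidate keys.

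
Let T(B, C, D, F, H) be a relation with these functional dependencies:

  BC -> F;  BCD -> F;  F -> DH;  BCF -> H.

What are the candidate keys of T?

{B, C}⁺: BC→F adds F; F→DH adds D, H → {B, C, D, F, H}. Minimal: {C}⁺ = {C}; {B}⁺ = {B} — none reach the full schema.
No other minimal superkey exists.

{B, C}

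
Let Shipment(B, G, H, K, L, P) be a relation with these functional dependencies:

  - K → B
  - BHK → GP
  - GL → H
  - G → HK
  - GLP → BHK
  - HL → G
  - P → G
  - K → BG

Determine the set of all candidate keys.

GL; HL; KL; LP

Attribute L never appears on the right-hand side of any dependency, so L must belong to every candidate key.
{L}⁺ = {L}, which is not all of the schema, so we must add further attributes.
{G, L}⁺: GL→H adds H; G→HK adds K; K→BG adds B; BHK→GP adds P → {B, G, H, K, L, P}.
{H, L}⁺: HL→G adds G; G→HK adds K; K→BG adds B; BHK→GP adds P → {B, G, H, K, L, P}.
{K, L}⁺: K→B adds B; K→BG adds G; GL→H adds H; BHK→GP adds P → {B, G, H, K, L, P}.
{L, P}⁺: P→G adds G; GL→H adds H; G→HK adds K; GLP→BHK adds B → {B, G, H, K, L, P}.
Any other superkey contains one of these as a subset, so there are no further candidate keys.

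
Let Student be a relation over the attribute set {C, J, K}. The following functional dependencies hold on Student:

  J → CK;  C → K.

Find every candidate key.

Attribute J never appears on the right-hand side of any dependency, so J must belong to every candidate key.
{J}⁺ = {C, J, K}, which is all of the schema, so {J} is the only candidate key.

(J)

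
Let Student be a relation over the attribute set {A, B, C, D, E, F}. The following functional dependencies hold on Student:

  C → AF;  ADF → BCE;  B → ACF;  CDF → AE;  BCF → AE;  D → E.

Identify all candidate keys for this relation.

Attribute D never appears on the right-hand side of any dependency, so D must belong to every candidate key.
{D}⁺ = {D, E}, which is not all of the schema, so we must add further attributes.
{B, D}⁺: B→ACF adds A, C, F; CDF→AE adds E → {A, B, C, D, E, F}. Minimal: {D}⁺ = {D, E}; {B}⁺ = {A, B, C, E, F} — none reach the full schema.
{C, D}⁺: C→AF adds A, F; ADF→BCE adds B, E → {A, B, C, D, E, F}. Minimal: {D}⁺ = {D, E}; {C}⁺ = {A, C, F} — none reach the full schema.
{A, D, F}⁺: ADF→BCE adds B, C, E → {A, B, C, D, E, F}. Minimal: {D, F}⁺ = {D, E, F}; {A, F}⁺ = {A, F}; {A, D}⁺ = {A, D, E} — none reach the full schema.

{B, D}, {C, D}, {A, D, F}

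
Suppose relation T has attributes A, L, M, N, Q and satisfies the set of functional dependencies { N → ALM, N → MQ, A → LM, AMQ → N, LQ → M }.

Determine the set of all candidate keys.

{N}⁺: N→ALM adds A, L, M; N→MQ adds Q → {A, L, M, N, Q}.
{A, Q}⁺: A→LM adds L, M; AMQ→N adds N → {A, L, M, N, Q}. Minimal: {Q}⁺ = {Q}; {A}⁺ = {A, L, M} — none reach the full schema.
Any other superkey contains one of these as a subset, so there are no further candidate keys.

{N}; {A, Q}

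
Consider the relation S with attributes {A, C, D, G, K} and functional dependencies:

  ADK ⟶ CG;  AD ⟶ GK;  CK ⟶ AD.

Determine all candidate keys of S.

{A, D}⁺: AD→GK adds G, K; ADK→CG adds C → {A, C, D, G, K}. Minimal: {D}⁺ = {D}; {A}⁺ = {A} — none reach the full schema.
{C, K}⁺: CK→AD adds A, D; ADK→CG adds G → {A, C, D, G, K}. Minimal: {K}⁺ = {K}; {C}⁺ = {C} — none reach the full schema.
Any other superkey contains one of these as a subset, so there are no further candidate keys.

AD; CK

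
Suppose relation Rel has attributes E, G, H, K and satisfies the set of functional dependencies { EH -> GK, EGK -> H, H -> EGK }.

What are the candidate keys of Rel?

{H}, {E, G, K}

{H}⁺: H→EGK adds E, G, K → {E, G, H, K}.
{E, G, K}⁺: EGK→H adds H → {E, G, H, K}.
Any other superkey contains one of these as a subset, so there are no further candidate keys.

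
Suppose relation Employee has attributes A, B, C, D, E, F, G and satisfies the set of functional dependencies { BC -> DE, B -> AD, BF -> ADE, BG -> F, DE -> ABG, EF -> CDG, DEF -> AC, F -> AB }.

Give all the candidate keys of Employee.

{F}⁺: F→AB adds A, B; B→AD adds D; BF→ADE adds E; DE→ABG adds G; EF→CDG adds C → {A, B, C, D, E, F, G}.
{B, C}⁺: BC→DE adds D, E; B→AD adds A; DE→ABG adds G; BG→F adds F → {A, B, C, D, E, F, G}.
{B, E}⁺: B→AD adds A, D; DE→ABG adds G; BG→F adds F; EF→CDG adds C → {A, B, C, D, E, F, G}.
{B, G}⁺: B→AD adds A, D; BG→F adds F; BF→ADE adds E; EF→CDG adds C → {A, B, C, D, E, F, G}.
{D, E}⁺: DE→ABG adds A, B, G; BG→F adds F; EF→CDG adds C → {A, B, C, D, E, F, G}.

(F), (B, C), (B, E), (B, G), (D, E)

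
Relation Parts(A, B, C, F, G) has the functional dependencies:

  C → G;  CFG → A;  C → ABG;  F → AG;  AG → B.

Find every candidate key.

Attributes C, F never appear on any right-hand side, so every candidate key must contain {C, F}.
{C, F}⁺ = {A, B, C, F, G}, which is all of the schema, so {C, F} is the only candidate key.

(C, F)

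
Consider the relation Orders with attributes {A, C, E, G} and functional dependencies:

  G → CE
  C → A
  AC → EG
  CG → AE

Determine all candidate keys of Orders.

{C}⁺: C→A adds A; AC→EG adds E, G → {A, C, E, G}.
{G}⁺: G→CE adds C, E; C→A adds A → {A, C, E, G}.
Any other superkey contains one of these as a subset, so there are no further candidate keys.

(C), (G)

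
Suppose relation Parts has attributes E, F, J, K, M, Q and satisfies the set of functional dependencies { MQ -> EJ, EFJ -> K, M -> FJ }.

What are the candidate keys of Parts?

Attributes M, Q never appear on any right-hand side, so every candidate key must contain {M, Q}.
{M, Q}⁺ = {E, F, J, K, M, Q}, which is all of the schema, so {M, Q} is the only candidate key.

{M, Q}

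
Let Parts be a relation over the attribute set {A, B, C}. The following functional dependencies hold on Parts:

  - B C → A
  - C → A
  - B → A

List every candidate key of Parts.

{B, C}

Attributes B, C never appear on any right-hand side, so every candidate key must contain {B, C}.
{B, C}⁺ = {A, B, C}, which is all of the schema, so {B, C} is the only candidate key.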